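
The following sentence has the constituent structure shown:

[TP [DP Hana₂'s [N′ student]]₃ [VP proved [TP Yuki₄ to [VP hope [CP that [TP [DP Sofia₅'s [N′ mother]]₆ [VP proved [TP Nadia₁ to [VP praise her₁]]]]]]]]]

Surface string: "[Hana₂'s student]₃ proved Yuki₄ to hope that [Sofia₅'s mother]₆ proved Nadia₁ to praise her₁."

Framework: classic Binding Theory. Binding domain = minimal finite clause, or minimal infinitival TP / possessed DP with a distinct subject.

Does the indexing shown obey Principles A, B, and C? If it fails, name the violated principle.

Principle B

The two coindexed NPs are *Nadia₁* and *her₁*.
*her₁* is a pronoun. Its binding domain is the embedded TP, whose subject is Nadia₁.
*Nadia₁* c-commands it within that domain and carries the same index.
The pronoun is locally bound → Principle B violation.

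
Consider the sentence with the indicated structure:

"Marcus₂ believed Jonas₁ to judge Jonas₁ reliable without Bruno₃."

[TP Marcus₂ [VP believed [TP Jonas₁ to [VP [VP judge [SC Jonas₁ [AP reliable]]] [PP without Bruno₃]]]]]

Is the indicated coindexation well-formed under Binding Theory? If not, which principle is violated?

Principle C

The two coindexed NPs are *Jonas₁* (the higher occurrence) and *Jonas₁* (the lower occurrence).
*Jonas₁* (the lower occurrence) is an R-expression. Principle C requires it to be free everywhere.
*Jonas₁* (the higher occurrence) c-commands it and carries the same index.
The R-expression is bound → Principle C violation.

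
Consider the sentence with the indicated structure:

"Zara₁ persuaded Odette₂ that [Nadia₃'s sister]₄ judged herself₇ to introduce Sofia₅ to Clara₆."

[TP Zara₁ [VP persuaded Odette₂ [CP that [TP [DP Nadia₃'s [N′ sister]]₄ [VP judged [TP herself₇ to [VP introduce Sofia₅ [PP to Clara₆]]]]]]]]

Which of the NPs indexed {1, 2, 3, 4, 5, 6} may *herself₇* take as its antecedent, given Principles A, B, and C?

{4}

*herself* is an anaphor, so Principle A applies: it must be bound in its binding domain.
Binding domain of *herself₇*: the embedded TP, whose subject is [Nadia₃'s sister]₄.
*Zara₁* c-commands the anaphor but is outside its binding domain → cannot satisfy Principle A.
*Odette₂* c-commands the anaphor but is outside its binding domain → cannot satisfy Principle A.
*Nadia₃* does not c-command the anaphor → cannot bind it.
*[Nadia₃'s sister]₄* c-commands the anaphor within its binding domain → licit binder.
*Sofia₅* does not c-command the anaphor → cannot bind it.
*Clara₆* does not c-command the anaphor → cannot bind it.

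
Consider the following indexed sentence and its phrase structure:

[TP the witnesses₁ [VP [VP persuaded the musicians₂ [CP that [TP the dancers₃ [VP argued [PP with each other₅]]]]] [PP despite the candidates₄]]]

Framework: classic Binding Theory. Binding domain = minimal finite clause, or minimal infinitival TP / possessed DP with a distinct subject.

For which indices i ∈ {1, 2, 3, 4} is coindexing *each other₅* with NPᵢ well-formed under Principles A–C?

*each other* is an anaphor, so Principle A applies: it must be bound in its binding domain.
Binding domain of *each other₅*: the embedded TP, whose subject is the dancers₃.
*the witnesses₁* c-commands the anaphor but is outside its binding domain → cannot satisfy Principle A.
*the musicians₂* c-commands the anaphor but is outside its binding domain → cannot satisfy Principle A.
*the dancers₃* c-commands the anaphor within its binding domain → licit binder.
*the candidates₄* does not c-command the anaphor → cannot bind it.

{3}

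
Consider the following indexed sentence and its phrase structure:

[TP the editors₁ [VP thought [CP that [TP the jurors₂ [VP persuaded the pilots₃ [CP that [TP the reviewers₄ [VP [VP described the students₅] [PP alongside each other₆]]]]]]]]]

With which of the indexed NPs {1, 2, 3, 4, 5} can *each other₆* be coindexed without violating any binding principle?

*each other* is an anaphor, so Principle A applies: it must be bound in its binding domain.
Binding domain of *each other₆*: the embedded TP, whose subject is the reviewers₄.
*the editors₁* c-commands the anaphor but is outside its binding domain → cannot satisfy Principle A.
*the jurors₂* c-commands the anaphor but is outside its binding domain → cannot satisfy Principle A.
*the pilots₃* c-commands the anaphor but is outside its binding domain → cannot satisfy Principle A.
*the reviewers₄* c-commands the anaphor within its binding domain → licit binder.
*the students₅* does not c-command the anaphor → cannot bind it.

{4}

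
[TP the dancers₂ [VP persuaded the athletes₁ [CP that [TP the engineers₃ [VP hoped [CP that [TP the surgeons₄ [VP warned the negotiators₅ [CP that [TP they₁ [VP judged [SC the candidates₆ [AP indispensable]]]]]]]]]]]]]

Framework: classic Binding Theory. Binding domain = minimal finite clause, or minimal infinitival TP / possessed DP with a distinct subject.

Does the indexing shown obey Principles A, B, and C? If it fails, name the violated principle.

grammatical

The two coindexed NPs are *the athletes₁* and *they₁*.
*they₁* is a pronoun; nothing c-commands it within its binding domain (the embedded TP.), so Principle B holds trivially.
*the athletes₁* is an R-expression; *they₁* does not c-command it, and no other NP shares its index, so Principle C is satisfied.
All principles are respected.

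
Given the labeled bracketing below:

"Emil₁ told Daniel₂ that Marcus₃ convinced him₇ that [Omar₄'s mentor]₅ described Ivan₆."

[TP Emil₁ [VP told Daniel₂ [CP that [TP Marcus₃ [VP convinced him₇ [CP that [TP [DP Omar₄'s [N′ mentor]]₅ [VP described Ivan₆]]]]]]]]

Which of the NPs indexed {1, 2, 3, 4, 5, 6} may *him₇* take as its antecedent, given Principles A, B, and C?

*him* is a pronoun, so Principle B applies: it must be free in its binding domain.
Binding domain of *him₇*: the embedded TP, whose subject is Marcus₃.
*Emil₁* c-commands the pronoun but from outside its binding domain, and is not c-commanded by it → coindexation permitted.
*Daniel₂* c-commands the pronoun but from outside its binding domain, and is not c-commanded by it → coindexation permitted.
*Marcus₃* c-commands the pronoun within its binding domain → coindexation would violate Principle B.
*Omar₄*: the pronoun c-commands this R-expression → coindexation would violate Principle C on *Omar₄*.
*[Omar₄'s mentor]₅*: the pronoun c-commands this R-expression → coindexation would violate Principle C on *[Omar₄'s mentor]₅*.
*Ivan₆*: the pronoun c-commands this R-expression → coindexation would violate Principle C on *Ivan₆*.

{1, 2}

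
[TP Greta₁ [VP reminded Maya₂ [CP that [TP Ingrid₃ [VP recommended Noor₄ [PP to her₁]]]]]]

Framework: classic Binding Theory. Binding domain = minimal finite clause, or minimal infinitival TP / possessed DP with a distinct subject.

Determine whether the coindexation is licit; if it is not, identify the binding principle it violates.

The two coindexed NPs are *Greta₁* and *her₁*.
*her₁* is a pronoun; its binding domain is the embedded TP, whose subject is Ingrid₃. Within that domain it is c-commanded only by *Ingrid₃*, *Noor₄*, which carry a different index — the pronoun is free locally, so Principle B holds.
*Greta₁* is an R-expression; *her₁* does not c-command it, and no other NP shares its index, so Principle C is satisfied.
All principles are respected.

grammatical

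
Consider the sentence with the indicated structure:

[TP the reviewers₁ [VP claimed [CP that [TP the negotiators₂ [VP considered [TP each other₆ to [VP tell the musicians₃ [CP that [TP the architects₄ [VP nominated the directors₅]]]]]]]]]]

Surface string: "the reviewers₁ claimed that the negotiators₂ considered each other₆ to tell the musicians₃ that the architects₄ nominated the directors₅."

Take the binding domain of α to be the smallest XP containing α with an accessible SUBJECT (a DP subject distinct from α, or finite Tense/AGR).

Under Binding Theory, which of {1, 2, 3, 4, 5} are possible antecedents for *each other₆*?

{2}

*each other* is an anaphor, so Principle A applies: it must be bound in its binding domain.
Binding domain of *each other₆*: the embedded TP, whose subject is the negotiators₂.
*the reviewers₁* c-commands the anaphor but is outside its binding domain → cannot satisfy Principle A.
*the negotiators₂* c-commands the anaphor within its binding domain → licit binder.
*the musicians₃* does not c-command the anaphor → cannot bind it.
*the architects₄* does not c-command the anaphor → cannot bind it.
*the directors₅* does not c-command the anaphor → cannot bind it.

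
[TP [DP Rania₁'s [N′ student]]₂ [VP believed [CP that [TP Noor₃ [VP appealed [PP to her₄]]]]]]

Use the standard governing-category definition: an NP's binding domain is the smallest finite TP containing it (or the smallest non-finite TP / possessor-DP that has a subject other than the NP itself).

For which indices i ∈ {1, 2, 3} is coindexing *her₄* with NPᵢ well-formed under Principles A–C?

*her* is a pronoun, so Principle B applies: it must be free in its binding domain.
Binding domain of *her₄*: the embedded TP, whose subject is Noor₃.
*Rania₁* and the pronoun do not c-command one another → neither Principle B nor Principle C is at stake; coindexation permitted.
*[Rania₁'s student]₂* c-commands the pronoun but from outside its binding domain, and is not c-commanded by it → coindexation permitted.
*Noor₃* c-commands the pronoun within its binding domain → coindexation would violate Principle B.

{1, 2}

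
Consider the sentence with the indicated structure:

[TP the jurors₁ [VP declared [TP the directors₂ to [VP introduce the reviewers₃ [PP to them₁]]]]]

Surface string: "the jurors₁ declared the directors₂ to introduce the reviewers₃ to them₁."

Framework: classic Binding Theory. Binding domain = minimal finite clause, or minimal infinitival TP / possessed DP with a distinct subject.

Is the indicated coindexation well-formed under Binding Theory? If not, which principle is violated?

grammatical

The two coindexed NPs are *the jurors₁* and *them₁*.
*them₁* is a pronoun; its binding domain is the embedded TP, whose subject is the directors₂. Within that domain it is c-commanded only by *the directors₂*, *the reviewers₃*, which carry a different index — the pronoun is free locally, so Principle B holds.
*the jurors₁* is an R-expression; *them₁* does not c-command it, and no other NP shares its index, so Principle C is satisfied.
All principles are respected.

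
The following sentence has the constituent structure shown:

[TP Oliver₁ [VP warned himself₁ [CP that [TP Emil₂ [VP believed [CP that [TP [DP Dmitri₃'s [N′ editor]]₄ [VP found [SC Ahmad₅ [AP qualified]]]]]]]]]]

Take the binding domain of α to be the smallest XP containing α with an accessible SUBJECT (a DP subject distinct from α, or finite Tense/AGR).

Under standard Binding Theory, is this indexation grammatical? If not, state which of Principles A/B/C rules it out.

grammatical

The two coindexed NPs are *Oliver₁* and *himself₁*.
*himself₁* is an anaphor; its binding domain is the matrix TP, whose subject is Oliver₁. *Oliver₁* c-commands it within that domain and shares its index, so Principle A is satisfied.
*Oliver₁* is an R-expression; *himself₁* does not c-command it, and no other NP shares its index, so Principle C is satisfied.
All principles are respected.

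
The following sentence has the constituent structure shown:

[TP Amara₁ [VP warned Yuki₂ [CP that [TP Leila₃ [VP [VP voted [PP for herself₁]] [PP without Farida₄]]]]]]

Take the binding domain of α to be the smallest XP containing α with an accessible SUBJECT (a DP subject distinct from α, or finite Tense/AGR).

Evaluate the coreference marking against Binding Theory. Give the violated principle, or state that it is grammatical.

The two coindexed NPs are *Amara₁* and *herself₁*.
*herself₁* is an anaphor. Principle A requires it to be bound within its binding domain — the embedded TP, whose subject is Leila₃.
Within that domain it is c-commanded by *Leila₃*, which does not share its index.
*Amara₁* does c-command the anaphor, but from outside its binding domain.
The anaphor is unbound in its domain → Principle A violation.

Principle A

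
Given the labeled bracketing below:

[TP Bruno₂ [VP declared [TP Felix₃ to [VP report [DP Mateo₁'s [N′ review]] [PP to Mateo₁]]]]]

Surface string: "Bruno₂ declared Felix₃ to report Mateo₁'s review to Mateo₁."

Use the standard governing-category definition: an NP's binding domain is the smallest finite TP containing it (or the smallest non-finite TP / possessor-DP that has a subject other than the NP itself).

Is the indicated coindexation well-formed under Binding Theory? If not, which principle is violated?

The two coindexed NPs are *Mateo₁* and *Mateo₁*.
*Mateo₁* is an R-expression; no coindexed NP c-commands it, so Principle C holds.
*Mateo₁* is an R-expression; *Mateo₁* does not c-command it, and no other NP shares its index, so Principle C is satisfied.
All principles are respected.

grammatical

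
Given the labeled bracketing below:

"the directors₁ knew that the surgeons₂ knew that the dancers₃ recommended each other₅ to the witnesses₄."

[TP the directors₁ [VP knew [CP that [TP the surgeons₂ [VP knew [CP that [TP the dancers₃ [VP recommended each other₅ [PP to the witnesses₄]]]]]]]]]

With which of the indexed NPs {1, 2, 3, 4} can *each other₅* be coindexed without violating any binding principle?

*each other* is an anaphor, so Principle A applies: it must be bound in its binding domain.
Binding domain of *each other₅*: the embedded TP, whose subject is the dancers₃.
*the directors₁* c-commands the anaphor but is outside its binding domain → cannot satisfy Principle A.
*the surgeons₂* c-commands the anaphor but is outside its binding domain → cannot satisfy Principle A.
*the dancers₃* c-commands the anaphor within its binding domain → licit binder.
*the witnesses₄* does not c-command the anaphor → cannot bind it.

{3}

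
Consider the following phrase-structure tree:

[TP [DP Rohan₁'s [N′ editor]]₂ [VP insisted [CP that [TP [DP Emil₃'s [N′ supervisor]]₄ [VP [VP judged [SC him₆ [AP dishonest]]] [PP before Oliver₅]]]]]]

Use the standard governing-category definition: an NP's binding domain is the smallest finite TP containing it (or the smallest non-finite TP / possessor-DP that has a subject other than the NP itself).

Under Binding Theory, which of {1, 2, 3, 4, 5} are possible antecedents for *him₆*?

*him* is a pronoun, so Principle B applies: it must be free in its binding domain.
Binding domain of *him₆*: the embedded TP, whose subject is [Emil₃'s supervisor]₄.
*Rohan₁* and the pronoun do not c-command one another → neither Principle B nor Principle C is at stake; coindexation permitted.
*[Rohan₁'s editor]₂* c-commands the pronoun but from outside its binding domain, and is not c-commanded by it → coindexation permitted.
*Emil₃* and the pronoun do not c-command one another → neither Principle B nor Principle C is at stake; coindexation permitted.
*[Emil₃'s supervisor]₄* c-commands the pronoun within its binding domain → coindexation would violate Principle B.
*Oliver₅* and the pronoun do not c-command one another → neither Principle B nor Principle C is at stake; coindexation permitted.

{1, 2, 3, 5}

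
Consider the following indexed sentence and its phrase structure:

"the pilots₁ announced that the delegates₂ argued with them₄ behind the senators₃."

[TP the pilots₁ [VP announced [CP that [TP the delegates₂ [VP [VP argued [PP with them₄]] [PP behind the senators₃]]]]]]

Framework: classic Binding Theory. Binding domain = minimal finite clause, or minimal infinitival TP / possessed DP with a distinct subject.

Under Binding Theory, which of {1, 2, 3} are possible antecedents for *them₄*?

*them* is a pronoun, so Principle B applies: it must be free in its binding domain.
Binding domain of *them₄*: the embedded TP, whose subject is the delegates₂.
*the pilots₁* c-commands the pronoun but from outside its binding domain, and is not c-commanded by it → coindexation permitted.
*the delegates₂* c-commands the pronoun within its binding domain → coindexation would violate Principle B.
*the senators₃* and the pronoun do not c-command one another → neither Principle B nor Principle C is at stake; coindexation permitted.

{1, 3}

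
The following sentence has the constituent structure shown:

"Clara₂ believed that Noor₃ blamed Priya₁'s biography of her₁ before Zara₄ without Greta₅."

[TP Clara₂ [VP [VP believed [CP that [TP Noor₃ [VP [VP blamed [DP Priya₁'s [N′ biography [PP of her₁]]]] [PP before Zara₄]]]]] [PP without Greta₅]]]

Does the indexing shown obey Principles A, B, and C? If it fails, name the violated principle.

The two coindexed NPs are *Priya₁* and *her₁*.
*her₁* is a pronoun. Its binding domain is the possessed DP, whose subject is Priya₁.
*Priya₁* c-commands it within that domain and carries the same index.
The pronoun is locally bound → Principle B violation.

Principle B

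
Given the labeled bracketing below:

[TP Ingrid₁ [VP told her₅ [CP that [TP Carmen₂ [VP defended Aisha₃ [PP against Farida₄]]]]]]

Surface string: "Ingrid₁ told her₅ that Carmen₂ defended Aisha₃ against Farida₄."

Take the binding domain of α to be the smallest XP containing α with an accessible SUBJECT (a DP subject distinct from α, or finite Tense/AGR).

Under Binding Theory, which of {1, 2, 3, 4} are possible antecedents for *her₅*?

*her* is a pronoun, so Principle B applies: it must be free in its binding domain.
Binding domain of *her₅*: the matrix TP, whose subject is Ingrid₁.
*Ingrid₁* c-commands the pronoun within its binding domain → coindexation would violate Principle B.
*Carmen₂*: the pronoun c-commands this R-expression → coindexation would violate Principle C on *Carmen₂*.
*Aisha₃*: the pronoun c-commands this R-expression → coindexation would violate Principle C on *Aisha₃*.
*Farida₄*: the pronoun c-commands this R-expression → coindexation would violate Principle C on *Farida₄*.

none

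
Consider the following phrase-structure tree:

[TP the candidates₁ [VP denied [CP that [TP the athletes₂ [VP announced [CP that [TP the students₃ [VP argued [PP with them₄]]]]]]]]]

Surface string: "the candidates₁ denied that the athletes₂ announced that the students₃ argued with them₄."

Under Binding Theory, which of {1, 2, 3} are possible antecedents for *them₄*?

{1, 2}

*them* is a pronoun, so Principle B applies: it must be free in its binding domain.
Binding domain of *them₄*: the embedded TP, whose subject is the students₃.
*the candidates₁* c-commands the pronoun but from outside its binding domain, and is not c-commanded by it → coindexation permitted.
*the athletes₂* c-commands the pronoun but from outside its binding domain, and is not c-commanded by it → coindexation permitted.
*the students₃* c-commands the pronoun within its binding domain → coindexation would violate Principle B.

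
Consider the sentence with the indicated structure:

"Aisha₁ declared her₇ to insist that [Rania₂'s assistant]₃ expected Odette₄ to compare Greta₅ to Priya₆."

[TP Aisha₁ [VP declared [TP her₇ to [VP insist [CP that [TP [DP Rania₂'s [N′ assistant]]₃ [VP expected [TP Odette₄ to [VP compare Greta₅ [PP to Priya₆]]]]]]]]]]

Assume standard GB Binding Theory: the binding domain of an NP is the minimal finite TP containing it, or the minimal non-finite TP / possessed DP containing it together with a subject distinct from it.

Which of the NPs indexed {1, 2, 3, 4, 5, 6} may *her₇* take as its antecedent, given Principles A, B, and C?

*her* is a pronoun, so Principle B applies: it must be free in its binding domain.
Binding domain of *her₇*: the matrix TP, whose subject is Aisha₁.
*Aisha₁* c-commands the pronoun within its binding domain → coindexation would violate Principle B.
*Rania₂*: the pronoun c-commands this R-expression → coindexation would violate Principle C on *Rania₂*.
*[Rania₂'s assistant]₃*: the pronoun c-commands this R-expression → coindexation would violate Principle C on *[Rania₂'s assistant]₃*.
*Odette₄*: the pronoun c-commands this R-expression → coindexation would violate Principle C on *Odette₄*.
*Greta₅*: the pronoun c-commands this R-expression → coindexation would violate Principle C on *Greta₅*.
*Priya₆*: the pronoun c-commands this R-expression → coindexation would violate Principle C on *Priya₆*.

none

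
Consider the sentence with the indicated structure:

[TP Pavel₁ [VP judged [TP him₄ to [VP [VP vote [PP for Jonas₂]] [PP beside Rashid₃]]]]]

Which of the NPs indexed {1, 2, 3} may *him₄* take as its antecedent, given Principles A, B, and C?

none

*him* is a pronoun, so Principle B applies: it must be free in its binding domain.
Binding domain of *him₄*: the matrix TP, whose subject is Pavel₁.
*Pavel₁* c-commands the pronoun within its binding domain → coindexation would violate Principle B.
*Jonas₂*: the pronoun c-commands this R-expression → coindexation would violate Principle C on *Jonas₂*.
*Rashid₃*: the pronoun c-commands this R-expression → coindexation would violate Principle C on *Rashid₃*.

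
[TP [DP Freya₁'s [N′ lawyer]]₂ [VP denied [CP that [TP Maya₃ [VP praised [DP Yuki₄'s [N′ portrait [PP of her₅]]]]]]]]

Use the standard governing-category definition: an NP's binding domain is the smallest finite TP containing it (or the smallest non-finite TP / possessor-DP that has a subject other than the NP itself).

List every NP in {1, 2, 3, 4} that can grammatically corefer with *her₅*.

{1, 2, 3}

*her* is a pronoun, so Principle B applies: it must be free in its binding domain.
Binding domain of *her₅*: the possessed DP, whose subject is Yuki₄.
*Freya₁* and the pronoun do not c-command one another → neither Principle B nor Principle C is at stake; coindexation permitted.
*[Freya₁'s lawyer]₂* c-commands the pronoun but from outside its binding domain, and is not c-commanded by it → coindexation permitted.
*Maya₃* c-commands the pronoun but from outside its binding domain, and is not c-commanded by it → coindexation permitted.
*Yuki₄* c-commands the pronoun within its binding domain → coindexation would violate Principle B.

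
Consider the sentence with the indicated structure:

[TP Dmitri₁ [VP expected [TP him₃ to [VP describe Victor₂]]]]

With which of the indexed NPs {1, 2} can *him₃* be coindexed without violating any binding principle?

*him* is a pronoun, so Principle B applies: it must be free in its binding domain.
Binding domain of *him₃*: the matrix TP, whose subject is Dmitri₁.
*Dmitri₁* c-commands the pronoun within its binding domain → coindexation would violate Principle B.
*Victor₂*: the pronoun c-commands this R-expression → coindexation would violate Principle C on *Victor₂*.

none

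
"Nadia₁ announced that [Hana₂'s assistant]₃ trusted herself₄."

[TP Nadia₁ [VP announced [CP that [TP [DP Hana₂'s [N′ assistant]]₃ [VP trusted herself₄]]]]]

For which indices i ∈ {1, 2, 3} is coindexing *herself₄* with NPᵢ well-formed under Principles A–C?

*herself* is an anaphor, so Principle A applies: it must be bound in its binding domain.
Binding domain of *herself₄*: the embedded TP, whose subject is [Hana₂'s assistant]₃.
*Nadia₁* c-commands the anaphor but is outside its binding domain → cannot satisfy Principle A.
*Hana₂* does not c-command the anaphor → cannot bind it.
*[Hana₂'s assistant]₃* c-commands the anaphor within its binding domain → licit binder.

{3}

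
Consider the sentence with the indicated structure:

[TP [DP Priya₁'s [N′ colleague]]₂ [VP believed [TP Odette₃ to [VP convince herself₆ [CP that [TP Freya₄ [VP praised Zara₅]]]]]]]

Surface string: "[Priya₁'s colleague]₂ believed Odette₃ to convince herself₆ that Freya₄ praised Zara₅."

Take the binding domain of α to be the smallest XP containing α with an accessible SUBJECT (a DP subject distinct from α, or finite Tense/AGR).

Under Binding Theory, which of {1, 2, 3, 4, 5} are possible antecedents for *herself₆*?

*herself* is an anaphor, so Principle A applies: it must be bound in its binding domain.
Binding domain of *herself₆*: the embedded TP, whose subject is Odette₃.
*Priya₁* does not c-command the anaphor → cannot bind it.
*[Priya₁'s colleague]₂* c-commands the anaphor but is outside its binding domain → cannot satisfy Principle A.
*Odette₃* c-commands the anaphor within its binding domain → licit binder.
*Freya₄* does not c-command the anaphor → cannot bind it.
*Zara₅* does not c-command the anaphor → cannot bind it.

{3}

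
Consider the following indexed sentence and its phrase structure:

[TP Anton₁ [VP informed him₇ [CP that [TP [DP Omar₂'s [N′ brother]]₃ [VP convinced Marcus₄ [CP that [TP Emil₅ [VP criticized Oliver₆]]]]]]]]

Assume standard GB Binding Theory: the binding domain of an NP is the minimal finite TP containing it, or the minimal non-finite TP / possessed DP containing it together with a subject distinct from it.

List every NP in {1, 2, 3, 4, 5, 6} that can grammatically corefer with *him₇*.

*him* is a pronoun, so Principle B applies: it must be free in its binding domain.
Binding domain of *him₇*: the matrix TP, whose subject is Anton₁.
*Anton₁* c-commands the pronoun within its binding domain → coindexation would violate Principle B.
*Omar₂*: the pronoun c-commands this R-expression → coindexation would violate Principle C on *Omar₂*.
*[Omar₂'s brother]₃*: the pronoun c-commands this R-expression → coindexation would violate Principle C on *[Omar₂'s brother]₃*.
*Marcus₄*: the pronoun c-commands this R-expression → coindexation would violate Principle C on *Marcus₄*.
*Emil₅*: the pronoun c-commands this R-expression → coindexation would violate Principle C on *Emil₅*.
*Oliver₆*: the pronoun c-commands this R-expression → coindexation would violate Principle C on *Oliver₆*.

none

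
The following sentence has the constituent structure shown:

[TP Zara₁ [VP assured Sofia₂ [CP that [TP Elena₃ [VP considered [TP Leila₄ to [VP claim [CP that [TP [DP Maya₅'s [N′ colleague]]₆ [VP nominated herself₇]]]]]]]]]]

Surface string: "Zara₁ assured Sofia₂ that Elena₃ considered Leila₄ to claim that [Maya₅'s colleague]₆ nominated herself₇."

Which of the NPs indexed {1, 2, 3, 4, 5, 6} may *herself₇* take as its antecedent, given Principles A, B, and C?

{6}

*herself* is an anaphor, so Principle A applies: it must be bound in its binding domain.
Binding domain of *herself₇*: the embedded TP, whose subject is [Maya₅'s colleague]₆.
*Zara₁* c-commands the anaphor but is outside its binding domain → cannot satisfy Principle A.
*Sofia₂* c-commands the anaphor but is outside its binding domain → cannot satisfy Principle A.
*Elena₃* c-commands the anaphor but is outside its binding domain → cannot satisfy Principle A.
*Leila₄* c-commands the anaphor but is outside its binding domain → cannot satisfy Principle A.
*Maya₅* does not c-command the anaphor → cannot bind it.
*[Maya₅'s colleague]₆* c-commands the anaphor within its binding domain → licit binder.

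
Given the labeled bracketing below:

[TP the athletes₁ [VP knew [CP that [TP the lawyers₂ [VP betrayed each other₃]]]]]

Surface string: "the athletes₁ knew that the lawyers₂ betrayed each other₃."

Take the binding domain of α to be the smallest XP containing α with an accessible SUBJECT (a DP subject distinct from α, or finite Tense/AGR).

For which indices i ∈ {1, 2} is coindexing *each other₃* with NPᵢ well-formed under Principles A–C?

{2}

*each other* is an anaphor, so Principle A applies: it must be bound in its binding domain.
Binding domain of *each other₃*: the embedded TP, whose subject is the lawyers₂.
*the athletes₁* c-commands the anaphor but is outside its binding domain → cannot satisfy Principle A.
*the lawyers₂* c-commands the anaphor within its binding domain → licit binder.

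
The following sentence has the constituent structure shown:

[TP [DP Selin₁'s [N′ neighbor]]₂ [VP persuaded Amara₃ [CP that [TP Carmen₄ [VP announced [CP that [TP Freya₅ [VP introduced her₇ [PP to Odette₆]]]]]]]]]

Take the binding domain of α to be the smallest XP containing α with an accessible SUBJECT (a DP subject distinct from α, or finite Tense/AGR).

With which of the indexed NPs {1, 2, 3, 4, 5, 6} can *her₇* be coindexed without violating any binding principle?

*her* is a pronoun, so Principle B applies: it must be free in its binding domain.
Binding domain of *her₇*: the embedded TP, whose subject is Freya₅.
*Selin₁* and the pronoun do not c-command one another → neither Principle B nor Principle C is at stake; coindexation permitted.
*[Selin₁'s neighbor]₂* c-commands the pronoun but from outside its binding domain, and is not c-commanded by it → coindexation permitted.
*Amara₃* c-commands the pronoun but from outside its binding domain, and is not c-commanded by it → coindexation permitted.
*Carmen₄* c-commands the pronoun but from outside its binding domain, and is not c-commanded by it → coindexation permitted.
*Freya₅* c-commands the pronoun within its binding domain → coindexation would violate Principle B.
*Odette₆*: the pronoun c-commands this R-expression → coindexation would violate Principle C on *Odette₆*.

{1, 2, 3, 4}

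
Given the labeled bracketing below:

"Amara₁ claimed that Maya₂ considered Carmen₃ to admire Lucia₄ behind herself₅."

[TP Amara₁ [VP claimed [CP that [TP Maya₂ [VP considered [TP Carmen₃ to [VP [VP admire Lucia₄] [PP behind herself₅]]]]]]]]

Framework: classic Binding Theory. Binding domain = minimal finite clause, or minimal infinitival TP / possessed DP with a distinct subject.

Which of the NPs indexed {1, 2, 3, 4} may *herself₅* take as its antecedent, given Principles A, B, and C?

{3}

*herself* is an anaphor, so Principle A applies: it must be bound in its binding domain.
Binding domain of *herself₅*: the embedded TP, whose subject is Carmen₃.
*Amara₁* c-commands the anaphor but is outside its binding domain → cannot satisfy Principle A.
*Maya₂* c-commands the anaphor but is outside its binding domain → cannot satisfy Principle A.
*Carmen₃* c-commands the anaphor within its binding domain → licit binder.
*Lucia₄* does not c-command the anaphor → cannot bind it.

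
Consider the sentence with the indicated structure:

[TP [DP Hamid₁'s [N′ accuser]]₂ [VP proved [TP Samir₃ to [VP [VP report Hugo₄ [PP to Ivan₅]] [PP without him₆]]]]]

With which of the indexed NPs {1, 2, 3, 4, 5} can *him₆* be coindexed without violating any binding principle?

{1, 2, 4, 5}

*him* is a pronoun, so Principle B applies: it must be free in its binding domain.
Binding domain of *him₆*: the embedded TP, whose subject is Samir₃.
*Hamid₁* and the pronoun do not c-command one another → neither Principle B nor Principle C is at stake; coindexation permitted.
*[Hamid₁'s accuser]₂* c-commands the pronoun but from outside its binding domain, and is not c-commanded by it → coindexation permitted.
*Samir₃* c-commands the pronoun within its binding domain → coindexation would violate Principle B.
*Hugo₄* and the pronoun do not c-command one another → neither Principle B nor Principle C is at stake; coindexation permitted.
*Ivan₅* and the pronoun do not c-command one another → neither Principle B nor Principle C is at stake; coindexation permitted.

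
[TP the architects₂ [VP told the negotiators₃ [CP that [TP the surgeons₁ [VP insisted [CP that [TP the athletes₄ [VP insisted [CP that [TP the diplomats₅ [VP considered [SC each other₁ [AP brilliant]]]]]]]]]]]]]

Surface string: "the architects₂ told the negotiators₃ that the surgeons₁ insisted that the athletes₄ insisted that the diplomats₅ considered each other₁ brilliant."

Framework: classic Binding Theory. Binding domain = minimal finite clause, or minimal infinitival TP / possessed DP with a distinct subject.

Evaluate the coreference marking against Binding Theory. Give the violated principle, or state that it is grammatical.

Principle A

The two coindexed NPs are *the surgeons₁* and *each other₁*.
*each other₁* is an anaphor. Principle A requires it to be bound within its binding domain — the embedded TP, whose subject is the diplomats₅.
Within that domain it is c-commanded by *the diplomats₅*, which does not share its index.
*the surgeons₁* does c-command the anaphor, but from outside its binding domain.
The anaphor is unbound in its domain → Principle A violation.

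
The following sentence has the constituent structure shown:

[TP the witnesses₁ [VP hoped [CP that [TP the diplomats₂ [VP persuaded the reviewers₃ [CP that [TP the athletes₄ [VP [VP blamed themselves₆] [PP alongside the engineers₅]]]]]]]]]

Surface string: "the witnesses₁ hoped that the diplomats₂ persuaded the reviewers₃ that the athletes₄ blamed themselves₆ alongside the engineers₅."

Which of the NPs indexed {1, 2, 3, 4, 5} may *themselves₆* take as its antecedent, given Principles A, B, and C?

*themselves* is an anaphor, so Principle A applies: it must be bound in its binding domain.
Binding domain of *themselves₆*: the embedded TP, whose subject is the athletes₄.
*the witnesses₁* c-commands the anaphor but is outside its binding domain → cannot satisfy Principle A.
*the diplomats₂* c-commands the anaphor but is outside its binding domain → cannot satisfy Principle A.
*the reviewers₃* c-commands the anaphor but is outside its binding domain → cannot satisfy Principle A.
*the athletes₄* c-commands the anaphor within its binding domain → licit binder.
*the engineers₅* does not c-command the anaphor → cannot bind it.

{4}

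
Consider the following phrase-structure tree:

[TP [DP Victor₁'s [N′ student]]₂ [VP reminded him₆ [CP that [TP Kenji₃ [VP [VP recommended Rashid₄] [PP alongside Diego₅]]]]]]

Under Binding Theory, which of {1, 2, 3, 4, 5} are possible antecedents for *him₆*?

{1}

*him* is a pronoun, so Principle B applies: it must be free in its binding domain.
Binding domain of *him₆*: the matrix TP, whose subject is [Victor₁'s student]₂.
*Victor₁* and the pronoun do not c-command one another → neither Principle B nor Principle C is at stake; coindexation permitted.
*[Victor₁'s student]₂* c-commands the pronoun within its binding domain → coindexation would violate Principle B.
*Kenji₃*: the pronoun c-commands this R-expression → coindexation would violate Principle C on *Kenji₃*.
*Rashid₄*: the pronoun c-commands this R-expression → coindexation would violate Principle C on *Rashid₄*.
*Diego₅*: the pronoun c-commands this R-expression → coindexation would violate Principle C on *Diego₅*.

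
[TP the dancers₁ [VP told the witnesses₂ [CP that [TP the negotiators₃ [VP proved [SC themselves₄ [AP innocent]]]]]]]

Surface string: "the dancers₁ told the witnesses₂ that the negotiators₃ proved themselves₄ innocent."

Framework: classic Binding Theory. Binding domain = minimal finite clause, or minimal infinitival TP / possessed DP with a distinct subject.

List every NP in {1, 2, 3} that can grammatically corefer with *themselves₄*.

{3}

*themselves* is an anaphor, so Principle A applies: it must be bound in its binding domain.
Binding domain of *themselves₄*: the embedded TP, whose subject is the negotiators₃.
*the dancers₁* c-commands the anaphor but is outside its binding domain → cannot satisfy Principle A.
*the witnesses₂* c-commands the anaphor but is outside its binding domain → cannot satisfy Principle A.
*the negotiators₃* c-commands the anaphor within its binding domain → licit binder.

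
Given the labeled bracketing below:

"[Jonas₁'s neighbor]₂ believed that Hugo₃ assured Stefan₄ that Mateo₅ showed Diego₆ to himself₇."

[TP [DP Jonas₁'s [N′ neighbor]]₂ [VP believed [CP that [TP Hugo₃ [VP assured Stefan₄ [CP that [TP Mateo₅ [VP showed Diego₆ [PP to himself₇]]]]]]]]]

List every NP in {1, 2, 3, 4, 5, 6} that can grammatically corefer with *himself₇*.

*himself* is an anaphor, so Principle A applies: it must be bound in its binding domain.
Binding domain of *himself₇*: the embedded TP, whose subject is Mateo₅.
*Jonas₁* does not c-command the anaphor → cannot bind it.
*[Jonas₁'s neighbor]₂* c-commands the anaphor but is outside its binding domain → cannot satisfy Principle A.
*Hugo₃* c-commands the anaphor but is outside its binding domain → cannot satisfy Principle A.
*Stefan₄* c-commands the anaphor but is outside its binding domain → cannot satisfy Principle A.
*Mateo₅* c-commands the anaphor within its binding domain → licit binder.
*Diego₆* c-commands the anaphor within its binding domain → licit binder.

{5, 6}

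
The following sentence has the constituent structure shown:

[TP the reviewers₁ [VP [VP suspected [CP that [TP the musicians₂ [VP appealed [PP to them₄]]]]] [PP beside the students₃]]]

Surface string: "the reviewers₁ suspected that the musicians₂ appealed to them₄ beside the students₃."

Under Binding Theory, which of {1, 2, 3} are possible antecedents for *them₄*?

*them* is a pronoun, so Principle B applies: it must be free in its binding domain.
Binding domain of *them₄*: the embedded TP, whose subject is the musicians₂.
*the reviewers₁* c-commands the pronoun but from outside its binding domain, and is not c-commanded by it → coindexation permitted.
*the musicians₂* c-commands the pronoun within its binding domain → coindexation would violate Principle B.
*the students₃* and the pronoun do not c-command one another → neither Principle B nor Principle C is at stake; coindexation permitted.

{1, 3}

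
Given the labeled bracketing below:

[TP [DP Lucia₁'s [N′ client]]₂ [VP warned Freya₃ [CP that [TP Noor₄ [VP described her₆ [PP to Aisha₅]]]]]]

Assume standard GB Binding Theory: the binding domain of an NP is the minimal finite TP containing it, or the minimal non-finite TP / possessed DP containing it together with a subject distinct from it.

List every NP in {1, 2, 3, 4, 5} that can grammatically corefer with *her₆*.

*her* is a pronoun, so Principle B applies: it must be free in its binding domain.
Binding domain of *her₆*: the embedded TP, whose subject is Noor₄.
*Lucia₁* and the pronoun do not c-command one another → neither Principle B nor Principle C is at stake; coindexation permitted.
*[Lucia₁'s client]₂* c-commands the pronoun but from outside its binding domain, and is not c-commanded by it → coindexation permitted.
*Freya₃* c-commands the pronoun but from outside its binding domain, and is not c-commanded by it → coindexation permitted.
*Noor₄* c-commands the pronoun within its binding domain → coindexation would violate Principle B.
*Aisha₅*: the pronoun c-commands this R-expression → coindexation would violate Principle C on *Aisha₅*.

{1, 2, 3}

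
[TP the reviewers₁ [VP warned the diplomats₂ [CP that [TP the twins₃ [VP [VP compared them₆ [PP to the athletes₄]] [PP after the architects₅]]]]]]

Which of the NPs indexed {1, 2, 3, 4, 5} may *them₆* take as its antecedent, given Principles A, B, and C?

{1, 2, 5}

*them* is a pronoun, so Principle B applies: it must be free in its binding domain.
Binding domain of *them₆*: the embedded TP, whose subject is the twins₃.
*the reviewers₁* c-commands the pronoun but from outside its binding domain, and is not c-commanded by it → coindexation permitted.
*the diplomats₂* c-commands the pronoun but from outside its binding domain, and is not c-commanded by it → coindexation permitted.
*the twins₃* c-commands the pronoun within its binding domain → coindexation would violate Principle B.
*the athletes₄*: the pronoun c-commands this R-expression → coindexation would violate Principle C on *the athletes₄*.
*the architects₅* and the pronoun do not c-command one another → neither Principle B nor Principle C is at stake; coindexation permitted.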